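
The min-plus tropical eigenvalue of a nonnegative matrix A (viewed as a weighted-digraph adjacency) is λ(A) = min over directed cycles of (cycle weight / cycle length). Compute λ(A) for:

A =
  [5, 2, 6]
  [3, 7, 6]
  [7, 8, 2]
λ(A) = 2

Enumerate directed cycles and compute their means (weight / length). Sample:
  cycle 0 → 0: weight = 5, length = 1, mean = 5/1 ≈ 5.000
  cycle 1 → 1: weight = 7, length = 1, mean = 7/1 ≈ 7.000
  cycle 2 → 2: weight = 2, length = 1, mean = 2/1 ≈ 2.000
  cycle 0 → 1 → 0: weight = 5, length = 2, mean = 5/2 ≈ 2.500
  cycle 0 → 2 → 0: weight = 13, length = 2, mean = 13/2 ≈ 6.500
  cycle 1 → 0 → 1: weight = 5, length = 2, mean = 5/2 ≈ 2.500
Minimum mean = 2.000, attained e.g. along the cycle 2 → 2 with weight 2 and length 1. So λ(A) = 2/1 = 2.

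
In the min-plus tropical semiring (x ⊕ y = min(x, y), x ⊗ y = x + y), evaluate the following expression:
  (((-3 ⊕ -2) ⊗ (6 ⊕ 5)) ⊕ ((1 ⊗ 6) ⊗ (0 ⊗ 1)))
(((-3 ⊕ -2) ⊗ (6 ⊕ 5)) ⊕ ((1 ⊗ 6) ⊗ (0 ⊗ 1))) = 2

Expand innermost to outermost. Recall ⊕ takes the minimum of its arguments and ⊗ takes their sum. Working out the expression (((-3 ⊕ -2) ⊗ (6 ⊕ 5)) ⊕ ((1 ⊗ 6) ⊗ (0 ⊗ 1))) gives 2.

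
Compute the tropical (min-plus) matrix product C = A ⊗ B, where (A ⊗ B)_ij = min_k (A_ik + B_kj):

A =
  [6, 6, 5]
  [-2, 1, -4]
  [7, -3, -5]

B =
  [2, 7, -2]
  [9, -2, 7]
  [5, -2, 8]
A ⊗ B =
  [8, 3, 4]
  [0, -6, -4]
  [0, -7, 3]

Apply the min-plus product entry-by-entry:
  C[0][0] = min over k of (A[0][0] + B[0][0] = 6 + 2 = 8, A[0][1] + B[1][0] = 6 + 9 = 15, A[0][2] + B[2][0] = 5 + 5 = 10) = 8 (attained at k = 0)
  C[0][1] = min over k of (A[0][0] + B[0][1] = 6 + 7 = 13, A[0][1] + B[1][1] = 6 + -2 = 4, A[0][2] + B[2][1] = 5 + -2 = 3) = 3 (attained at k = 2)
  C[0][2] = min over k of (A[0][0] + B[0][2] = 6 + -2 = 4, A[0][1] + B[1][2] = 6 + 7 = 13, A[0][2] + B[2][2] = 5 + 8 = 13) = 4 (attained at k = 0)
  C[1][0] = min over k of (A[1][0] + B[0][0] = -2 + 2 = 0, A[1][1] + B[1][0] = 1 + 9 = 10, A[1][2] + B[2][0] = -4 + 5 = 1) = 0 (attained at k = 0)
  C[1][1] = min over k of (A[1][0] + B[0][1] = -2 + 7 = 5, A[1][1] + B[1][1] = 1 + -2 = -1, A[1][2] + B[2][1] = -4 + -2 = -6) = -6 (attained at k = 2)
  C[1][2] = min over k of (A[1][0] + B[0][2] = -2 + -2 = -4, A[1][1] + B[1][2] = 1 + 7 = 8, A[1][2] + B[2][2] = -4 + 8 = 4) = -4 (attained at k = 0)
  C[2][0] = min over k of (A[2][0] + B[0][0] = 7 + 2 = 9, A[2][1] + B[1][0] = -3 + 9 = 6, A[2][2] + B[2][0] = -5 + 5 = 0) = 0 (attained at k = 2)
  C[2][1] = min over k of (A[2][0] + B[0][1] = 7 + 7 = 14, A[2][1] + B[1][1] = -3 + -2 = -5, A[2][2] + B[2][1] = -5 + -2 = -7) = -7 (attained at k = 2)
  C[2][2] = min over k of (A[2][0] + B[0][2] = 7 + -2 = 5, A[2][1] + B[1][2] = -3 + 7 = 4, A[2][2] + B[2][2] = -5 + 8 = 3) = 3 (attained at k = 2)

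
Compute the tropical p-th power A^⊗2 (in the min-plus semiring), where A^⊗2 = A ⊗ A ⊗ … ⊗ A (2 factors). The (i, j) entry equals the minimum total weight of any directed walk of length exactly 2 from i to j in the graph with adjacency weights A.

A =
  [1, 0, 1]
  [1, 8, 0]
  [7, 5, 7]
A^⊗2 =
  [1, 1, 0]
  [2, 1, 2]
  [6, 7, 5]

Each entry (A^⊗2)_ij equals the minimum over all length-2 walks i = v_0 → v_1 → … → v_2 = j of Σ_t A[v_t][v_{t+1}]. For example, for (i, j) = (0, 2) we minimise over 3 possible intermediate vertex sequences; the minimum is 0, attained along the walk 0 → 1 → 2.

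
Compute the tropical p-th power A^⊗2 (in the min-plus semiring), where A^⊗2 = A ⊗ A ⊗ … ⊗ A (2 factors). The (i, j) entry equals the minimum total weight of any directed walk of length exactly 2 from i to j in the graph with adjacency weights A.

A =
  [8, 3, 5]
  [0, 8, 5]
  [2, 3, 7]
A^⊗2 =
  [3, 8, 8]
  [7, 3, 5]
  [3, 5, 7]

Each entry (A^⊗2)_ij equals the minimum over all length-2 walks i = v_0 → v_1 → … → v_2 = j of Σ_t A[v_t][v_{t+1}]. For example, for (i, j) = (0, 2) we minimise over 3 possible intermediate vertex sequences; the minimum is 8, attained along the walk 0 → 1 → 2.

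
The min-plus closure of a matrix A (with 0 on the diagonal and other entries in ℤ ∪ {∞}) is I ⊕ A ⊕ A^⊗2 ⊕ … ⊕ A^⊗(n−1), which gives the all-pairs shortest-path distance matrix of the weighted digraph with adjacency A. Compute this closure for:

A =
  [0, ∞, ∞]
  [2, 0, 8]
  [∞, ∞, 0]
Closure =
  [0, ∞, ∞]
  [2, 0, 8]
  [∞, ∞, 0]

This is the Floyd-Warshall all-pairs shortest-path computation. For each intermediate vertex k = 0, 1, …, 2, update dist[i][j] ← min(dist[i][j], dist[i][k] + dist[k][j]). The final matrix gives, for each (i, j), the minimum total weight of any directed path from i to j (possibly empty when i = j).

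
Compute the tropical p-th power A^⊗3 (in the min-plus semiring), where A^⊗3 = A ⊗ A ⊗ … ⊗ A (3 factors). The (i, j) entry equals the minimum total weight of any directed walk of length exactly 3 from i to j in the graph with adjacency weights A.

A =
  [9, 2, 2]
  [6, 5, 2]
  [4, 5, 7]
A^⊗3 =
  [8, 8, 8]
  [11, 8, 8]
  [10, 11, 8]

Each entry (A^⊗3)_ij equals the minimum over all length-3 walks i = v_0 → v_1 → … → v_3 = j of Σ_t A[v_t][v_{t+1}]. For example, for (i, j) = (0, 2) we minimise over 9 possible intermediate vertex sequences; the minimum is 8, attained along the walk 0 → 2 → 0 → 2.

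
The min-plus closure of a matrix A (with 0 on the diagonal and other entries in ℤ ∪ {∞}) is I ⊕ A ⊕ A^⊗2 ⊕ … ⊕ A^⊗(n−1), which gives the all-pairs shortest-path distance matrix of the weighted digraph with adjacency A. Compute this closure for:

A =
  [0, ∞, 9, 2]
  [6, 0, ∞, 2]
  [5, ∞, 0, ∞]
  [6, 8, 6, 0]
Closure =
  [0, 10, 8, 2]
  [6, 0, 8, 2]
  [5, 15, 0, 7]
  [6, 8, 6, 0]

This is the Floyd-Warshall all-pairs shortest-path computation. For each intermediate vertex k = 0, 1, …, 3, update dist[i][j] ← min(dist[i][j], dist[i][k] + dist[k][j]). The final matrix gives, for each (i, j), the minimum total weight of any directed path from i to j (possibly empty when i = j).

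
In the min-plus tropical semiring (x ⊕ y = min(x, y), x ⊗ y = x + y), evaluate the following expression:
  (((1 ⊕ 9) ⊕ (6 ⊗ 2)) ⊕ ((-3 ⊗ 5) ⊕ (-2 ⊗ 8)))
(((1 ⊕ 9) ⊕ (6 ⊗ 2)) ⊕ ((-3 ⊗ 5) ⊕ (-2 ⊗ 8))) = 1

Expand innermost to outermost. Recall ⊕ takes the minimum of its arguments and ⊗ takes their sum. Working out the expression (((1 ⊕ 9) ⊕ (6 ⊗ 2)) ⊕ ((-3 ⊗ 5) ⊕ (-2 ⊗ 8))) gives 1.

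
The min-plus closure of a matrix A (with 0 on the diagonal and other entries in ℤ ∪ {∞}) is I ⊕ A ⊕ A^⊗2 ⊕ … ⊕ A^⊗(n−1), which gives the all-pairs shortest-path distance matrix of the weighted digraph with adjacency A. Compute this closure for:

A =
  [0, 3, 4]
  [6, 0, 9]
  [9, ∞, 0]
Closure =
  [0, 3, 4]
  [6, 0, 9]
  [9, 12, 0]

This is the Floyd-Warshall all-pairs shortest-path computation. For each intermediate vertex k = 0, 1, …, 2, update dist[i][j] ← min(dist[i][j], dist[i][k] + dist[k][j]). The final matrix gives, for each (i, j), the minimum total weight of any directed path from i to j (possibly empty when i = j).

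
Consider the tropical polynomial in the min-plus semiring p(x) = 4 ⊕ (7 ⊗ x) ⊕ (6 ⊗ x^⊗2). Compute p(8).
p(8) = 4

A tropical monomial a ⊗ x^⊗i evaluates to a + i · x. Evaluating each term at x = 8:
  Term 0 contributes 4 + 0 · 8 = 4
  Term 1 contributes 7 + 1 · 8 = 15
  Term 2 contributes 6 + 2 · 8 = 22
p(8) = ⊕ of these = min[4, 15, 22] = 4.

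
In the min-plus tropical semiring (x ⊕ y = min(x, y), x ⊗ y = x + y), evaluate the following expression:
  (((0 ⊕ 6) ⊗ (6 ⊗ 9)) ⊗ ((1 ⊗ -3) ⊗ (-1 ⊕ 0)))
(((0 ⊕ 6) ⊗ (6 ⊗ 9)) ⊗ ((1 ⊗ -3) ⊗ (-1 ⊕ 0))) = 12

Expand innermost to outermost. Recall ⊕ takes the minimum of its arguments and ⊗ takes their sum. Working out the expression (((0 ⊕ 6) ⊗ (6 ⊗ 9)) ⊗ ((1 ⊗ -3) ⊗ (-1 ⊕ 0))) gives 12.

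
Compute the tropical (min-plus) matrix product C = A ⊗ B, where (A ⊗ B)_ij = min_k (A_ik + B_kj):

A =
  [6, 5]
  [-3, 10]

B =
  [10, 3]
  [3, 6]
A ⊗ B =
  [8, 9]
  [7, 0]

Apply the min-plus product entry-by-entry:
  C[0][0] = min over k of (A[0][0] + B[0][0] = 6 + 10 = 16, A[0][1] + B[1][0] = 5 + 3 = 8) = 8 (attained at k = 1)
  C[0][1] = min over k of (A[0][0] + B[0][1] = 6 + 3 = 9, A[0][1] + B[1][1] = 5 + 6 = 11) = 9 (attained at k = 0)
  C[1][0] = min over k of (A[1][0] + B[0][0] = -3 + 10 = 7, A[1][1] + B[1][0] = 10 + 3 = 13) = 7 (attained at k = 0)
  C[1][1] = min over k of (A[1][0] + B[0][1] = -3 + 3 = 0, A[1][1] + B[1][1] = 10 + 6 = 16) = 0 (attained at k = 0)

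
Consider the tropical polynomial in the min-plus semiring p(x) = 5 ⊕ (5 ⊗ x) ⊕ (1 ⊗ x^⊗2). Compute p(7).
p(7) = 5

A tropical monomial a ⊗ x^⊗i evaluates to a + i · x. Evaluating each term at x = 7:
  Term 0 contributes 5 + 0 · 7 = 5
  Term 1 contributes 5 + 1 · 7 = 12
  Term 2 contributes 1 + 2 · 7 = 15
p(7) = ⊕ of these = min[5, 12, 15] = 5.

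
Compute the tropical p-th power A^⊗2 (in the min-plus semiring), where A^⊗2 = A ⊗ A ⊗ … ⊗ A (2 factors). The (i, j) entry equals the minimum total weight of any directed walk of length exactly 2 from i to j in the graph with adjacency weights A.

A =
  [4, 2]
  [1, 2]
A^⊗2 =
  [3, 4]
  [3, 3]

Each entry (A^⊗2)_ij equals the minimum over all length-2 walks i = v_0 → v_1 → … → v_2 = j of Σ_t A[v_t][v_{t+1}]. For example, for (i, j) = (0, 1) we minimise over 2 possible intermediate vertex sequences; the minimum is 4, attained along the walk 0 → 1 → 1.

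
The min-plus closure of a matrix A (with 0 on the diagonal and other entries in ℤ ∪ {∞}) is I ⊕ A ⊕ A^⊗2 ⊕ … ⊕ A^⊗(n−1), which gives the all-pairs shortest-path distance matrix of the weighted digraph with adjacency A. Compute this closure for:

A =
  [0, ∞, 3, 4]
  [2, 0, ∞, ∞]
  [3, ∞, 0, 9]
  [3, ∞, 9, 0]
Closure =
  [0, ∞, 3, 4]
  [2, 0, 5, 6]
  [3, ∞, 0, 7]
  [3, ∞, 6, 0]

This is the Floyd-Warshall all-pairs shortest-path computation. For each intermediate vertex k = 0, 1, …, 3, update dist[i][j] ← min(dist[i][j], dist[i][k] + dist[k][j]). The final matrix gives, for each (i, j), the minimum total weight of any directed path from i to j (possibly empty when i = j).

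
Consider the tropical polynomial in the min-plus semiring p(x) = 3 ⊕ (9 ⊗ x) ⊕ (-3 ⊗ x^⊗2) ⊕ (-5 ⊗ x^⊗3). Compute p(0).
p(0) = -5

A tropical monomial a ⊗ x^⊗i evaluates to a + i · x. Evaluating each term at x = 0:
  Term 0 contributes 3 + 0 · 0 = 3
  Term 1 contributes 9 + 1 · 0 = 9
  Term 2 contributes -3 + 2 · 0 = -3
  Term 3 contributes -5 + 3 · 0 = -5
p(0) = ⊕ of these = min[3, 9, -3, -5] = -5.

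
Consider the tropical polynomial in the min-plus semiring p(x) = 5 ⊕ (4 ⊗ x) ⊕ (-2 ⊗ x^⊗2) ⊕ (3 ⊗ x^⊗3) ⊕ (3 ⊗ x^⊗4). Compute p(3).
p(3) = 4

A tropical monomial a ⊗ x^⊗i evaluates to a + i · x. Evaluating each term at x = 3:
  Term 0 contributes 5 + 0 · 3 = 5
  Term 1 contributes 4 + 1 · 3 = 7
  Term 2 contributes -2 + 2 · 3 = 4
  Term 3 contributes 3 + 3 · 3 = 12
  Term 4 contributes 3 + 4 · 3 = 15
p(3) = ⊕ of these = min[5, 7, 4, 12, 15] = 4.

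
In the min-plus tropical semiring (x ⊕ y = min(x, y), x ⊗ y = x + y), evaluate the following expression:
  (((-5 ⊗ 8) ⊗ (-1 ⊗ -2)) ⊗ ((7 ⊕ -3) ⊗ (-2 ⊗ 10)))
(((-5 ⊗ 8) ⊗ (-1 ⊗ -2)) ⊗ ((7 ⊕ -3) ⊗ (-2 ⊗ 10))) = 5

Expand innermost to outermost. Recall ⊕ takes the minimum of its arguments and ⊗ takes their sum. Working out the expression (((-5 ⊗ 8) ⊗ (-1 ⊗ -2)) ⊗ ((7 ⊕ -3) ⊗ (-2 ⊗ 10))) gives 5.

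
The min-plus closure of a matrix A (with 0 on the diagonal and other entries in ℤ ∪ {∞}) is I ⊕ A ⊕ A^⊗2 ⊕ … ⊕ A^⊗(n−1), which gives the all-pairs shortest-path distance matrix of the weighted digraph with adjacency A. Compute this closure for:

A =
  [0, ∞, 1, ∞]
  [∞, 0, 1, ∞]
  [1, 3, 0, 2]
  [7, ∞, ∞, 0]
Closure =
  [0, 4, 1, 3]
  [2, 0, 1, 3]
  [1, 3, 0, 2]
  [7, 11, 8, 0]

This is the Floyd-Warshall all-pairs shortest-path computation. For each intermediate vertex k = 0, 1, …, 3, update dist[i][j] ← min(dist[i][j], dist[i][k] + dist[k][j]). The final matrix gives, for each (i, j), the minimum total weight of any directed path from i to j (possibly empty when i = j).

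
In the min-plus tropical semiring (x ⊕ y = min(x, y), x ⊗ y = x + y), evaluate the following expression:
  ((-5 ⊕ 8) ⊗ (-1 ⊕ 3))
((-5 ⊕ 8) ⊗ (-1 ⊕ 3)) = -6

Expand innermost to outermost. Recall ⊕ takes the minimum of its arguments and ⊗ takes their sum. Working out the expression ((-5 ⊕ 8) ⊗ (-1 ⊕ 3)) gives -6.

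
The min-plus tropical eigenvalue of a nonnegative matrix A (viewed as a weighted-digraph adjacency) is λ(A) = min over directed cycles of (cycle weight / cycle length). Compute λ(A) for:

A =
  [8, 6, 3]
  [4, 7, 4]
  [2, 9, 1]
λ(A) = 1

Enumerate directed cycles and compute their means (weight / length). Sample:
  cycle 0 → 0: weight = 8, length = 1, mean = 8/1 ≈ 8.000
  cycle 1 → 1: weight = 7, length = 1, mean = 7/1 ≈ 7.000
  cycle 2 → 2: weight = 1, length = 1, mean = 1/1 ≈ 1.000
  cycle 0 → 1 → 0: weight = 10, length = 2, mean = 10/2 ≈ 5.000
  cycle 0 → 2 → 0: weight = 5, length = 2, mean = 5/2 ≈ 2.500
  cycle 1 → 0 → 1: weight = 10, length = 2, mean = 10/2 ≈ 5.000
Minimum mean = 1.000, attained e.g. along the cycle 2 → 2 with weight 1 and length 1. So λ(A) = 1/1 = 1.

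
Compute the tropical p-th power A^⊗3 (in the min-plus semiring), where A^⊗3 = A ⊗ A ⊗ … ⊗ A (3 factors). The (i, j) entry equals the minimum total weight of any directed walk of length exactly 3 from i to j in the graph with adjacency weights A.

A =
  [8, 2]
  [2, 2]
A^⊗3 =
  [6, 6]
  [6, 6]

Each entry (A^⊗3)_ij equals the minimum over all length-3 walks i = v_0 → v_1 → … → v_3 = j of Σ_t A[v_t][v_{t+1}]. For example, for (i, j) = (0, 1) we minimise over 4 possible intermediate vertex sequences; the minimum is 6, attained along the walk 0 → 1 → 0 → 1.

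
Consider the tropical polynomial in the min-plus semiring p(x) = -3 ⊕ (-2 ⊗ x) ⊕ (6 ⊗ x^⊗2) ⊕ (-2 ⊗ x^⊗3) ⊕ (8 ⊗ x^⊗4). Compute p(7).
p(7) = -3

A tropical monomial a ⊗ x^⊗i evaluates to a + i · x. Evaluating each term at x = 7:
  Term 0 contributes -3 + 0 · 7 = -3
  Term 1 contributes -2 + 1 · 7 = 5
  Term 2 contributes 6 + 2 · 7 = 20
  Term 3 contributes -2 + 3 · 7 = 19
  Term 4 contributes 8 + 4 · 7 = 36
p(7) = ⊕ of these = min[-3, 5, 20, 19, 36] = -3.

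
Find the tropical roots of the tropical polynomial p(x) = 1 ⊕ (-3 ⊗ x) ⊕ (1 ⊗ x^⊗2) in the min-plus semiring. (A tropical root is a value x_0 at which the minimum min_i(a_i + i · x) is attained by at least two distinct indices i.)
Roots: {-4, 4}

Each tropical root is a break point of the lower envelope of the lines y = a_i + i · x (there are 3 lines, with slopes 0, 1, ..., 2). Only the lines that attain the minimum somewhere contribute to roots; other lines are dominated. Here the surviving (envelope) indices are i = 2, i = 1, i = 0.
Intersections between consecutive envelope lines give the roots: for adjacent envelope indices i < j the intersection is x = (a_i − a_j) / (j − i). Reading off the sorted break points: {-4, 4}.
Verification: at each break x_0, at least two indices attain the minimum of min_i(a_i + i · x_0).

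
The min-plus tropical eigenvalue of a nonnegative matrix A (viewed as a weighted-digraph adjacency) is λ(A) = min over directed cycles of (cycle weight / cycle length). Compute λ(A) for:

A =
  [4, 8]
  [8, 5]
λ(A) = 4

Enumerate directed cycles and compute their means (weight / length). Sample:
  cycle 0 → 0: weight = 4, length = 1, mean = 4/1 ≈ 4.000
  cycle 1 → 1: weight = 5, length = 1, mean = 5/1 ≈ 5.000
  cycle 0 → 1 → 0: weight = 16, length = 2, mean = 16/2 ≈ 8.000
  cycle 1 → 0 → 1: weight = 16, length = 2, mean = 16/2 ≈ 8.000
Minimum mean = 4.000, attained e.g. along the cycle 0 → 0 with weight 4 and length 1. So λ(A) = 4/1 = 4.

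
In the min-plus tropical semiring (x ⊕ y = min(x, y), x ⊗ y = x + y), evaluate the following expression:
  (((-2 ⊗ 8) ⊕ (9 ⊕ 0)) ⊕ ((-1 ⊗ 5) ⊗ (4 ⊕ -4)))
(((-2 ⊗ 8) ⊕ (9 ⊕ 0)) ⊕ ((-1 ⊗ 5) ⊗ (4 ⊕ -4))) = 0

Expand innermost to outermost. Recall ⊕ takes the minimum of its arguments and ⊗ takes their sum. Working out the expression (((-2 ⊗ 8) ⊕ (9 ⊕ 0)) ⊕ ((-1 ⊗ 5) ⊗ (4 ⊕ -4))) gives 0.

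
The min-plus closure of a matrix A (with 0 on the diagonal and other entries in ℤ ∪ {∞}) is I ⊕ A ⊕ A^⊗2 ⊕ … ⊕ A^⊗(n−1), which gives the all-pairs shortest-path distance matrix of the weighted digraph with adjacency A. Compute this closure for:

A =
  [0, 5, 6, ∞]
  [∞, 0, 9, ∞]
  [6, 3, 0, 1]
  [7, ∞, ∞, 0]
Closure =
  [0, 5, 6, 7]
  [15, 0, 9, 10]
  [6, 3, 0, 1]
  [7, 12, 13, 0]

This is the Floyd-Warshall all-pairs shortest-path computation. For each intermediate vertex k = 0, 1, …, 3, update dist[i][j] ← min(dist[i][j], dist[i][k] + dist[k][j]). The final matrix gives, for each (i, j), the minimum total weight of any directed path from i to j (possibly empty when i = j).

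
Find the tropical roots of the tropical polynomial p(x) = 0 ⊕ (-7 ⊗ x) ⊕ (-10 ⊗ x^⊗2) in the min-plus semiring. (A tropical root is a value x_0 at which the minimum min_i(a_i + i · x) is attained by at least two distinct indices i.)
Roots: {3, 7}

Each tropical root is a break point of the lower envelope of the lines y = a_i + i · x (there are 3 lines, with slopes 0, 1, ..., 2). Only the lines that attain the minimum somewhere contribute to roots; other lines are dominated. Here the surviving (envelope) indices are i = 2, i = 1, i = 0.
Intersections between consecutive envelope lines give the roots: for adjacent envelope indices i < j the intersection is x = (a_i − a_j) / (j − i). Reading off the sorted break points: {3, 7}.
Verification: at each break x_0, at least two indices attain the minimum of min_i(a_i + i · x_0).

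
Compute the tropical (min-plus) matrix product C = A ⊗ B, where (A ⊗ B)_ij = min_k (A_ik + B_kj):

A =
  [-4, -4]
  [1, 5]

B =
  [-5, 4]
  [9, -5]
A ⊗ B =
  [-9, -9]
  [-4, 0]

Apply the min-plus product entry-by-entry:
  C[0][0] = min over k of (A[0][0] + B[0][0] = -4 + -5 = -9, A[0][1] + B[1][0] = -4 + 9 = 5) = -9 (attained at k = 0)
  C[0][1] = min over k of (A[0][0] + B[0][1] = -4 + 4 = 0, A[0][1] + B[1][1] = -4 + -5 = -9) = -9 (attained at k = 1)
  C[1][0] = min over k of (A[1][0] + B[0][0] = 1 + -5 = -4, A[1][1] + B[1][0] = 5 + 9 = 14) = -4 (attained at k = 0)
  C[1][1] = min over k of (A[1][0] + B[0][1] = 1 + 4 = 5, A[1][1] + B[1][1] = 5 + -5 = 0) = 0 (attained at k = 1)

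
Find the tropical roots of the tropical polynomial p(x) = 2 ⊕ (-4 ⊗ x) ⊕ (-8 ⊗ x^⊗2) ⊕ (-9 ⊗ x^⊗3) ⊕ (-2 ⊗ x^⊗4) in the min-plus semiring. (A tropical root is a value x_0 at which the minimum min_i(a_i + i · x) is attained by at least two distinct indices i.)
Roots: {-7, 1, 4, 6}

Each tropical root is a break point of the lower envelope of the lines y = a_i + i · x (there are 5 lines, with slopes 0, 1, ..., 4). Only the lines that attain the minimum somewhere contribute to roots; other lines are dominated. Here the surviving (envelope) indices are i = 4, i = 3, i = 2, i = 1, i = 0.
Intersections between consecutive envelope lines give the roots: for adjacent envelope indices i < j the intersection is x = (a_i − a_j) / (j − i). Reading off the sorted break points: {-7, 1, 4, 6}.
Verification: at each break x_0, at least two indices attain the minimum of min_i(a_i + i · x_0).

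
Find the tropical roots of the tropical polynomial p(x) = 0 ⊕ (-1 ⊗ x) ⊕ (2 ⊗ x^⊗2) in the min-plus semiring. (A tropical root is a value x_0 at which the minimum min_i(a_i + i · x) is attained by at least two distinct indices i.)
Roots: {-3, 1}

Each tropical root is a break point of the lower envelope of the lines y = a_i + i · x (there are 3 lines, with slopes 0, 1, ..., 2). Only the lines that attain the minimum somewhere contribute to roots; other lines are dominated. Here the surviving (envelope) indices are i = 2, i = 1, i = 0.
Intersections between consecutive envelope lines give the roots: for adjacent envelope indices i < j the intersection is x = (a_i − a_j) / (j − i). Reading off the sorted break points: {-3, 1}.
Verification: at each break x_0, at least two indices attain the minimum of min_i(a_i + i · x_0).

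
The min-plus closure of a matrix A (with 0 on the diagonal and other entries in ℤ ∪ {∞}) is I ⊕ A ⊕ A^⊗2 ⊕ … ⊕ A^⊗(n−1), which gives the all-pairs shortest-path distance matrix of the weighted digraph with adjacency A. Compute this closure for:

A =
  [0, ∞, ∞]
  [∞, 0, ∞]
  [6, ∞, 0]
Closure =
  [0, ∞, ∞]
  [∞, 0, ∞]
  [6, ∞, 0]

This is the Floyd-Warshall all-pairs shortest-path computation. For each intermediate vertex k = 0, 1, …, 2, update dist[i][j] ← min(dist[i][j], dist[i][k] + dist[k][j]). The final matrix gives, for each (i, j), the minimum total weight of any directed path from i to j (possibly empty when i = j).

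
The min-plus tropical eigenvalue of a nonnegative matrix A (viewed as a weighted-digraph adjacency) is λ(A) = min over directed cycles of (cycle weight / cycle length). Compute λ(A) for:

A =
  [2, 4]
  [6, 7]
λ(A) = 2

Enumerate directed cycles and compute their means (weight / length). Sample:
  cycle 0 → 0: weight = 2, length = 1, mean = 2/1 ≈ 2.000
  cycle 1 → 1: weight = 7, length = 1, mean = 7/1 ≈ 7.000
  cycle 0 → 1 → 0: weight = 10, length = 2, mean = 10/2 ≈ 5.000
  cycle 1 → 0 → 1: weight = 10, length = 2, mean = 10/2 ≈ 5.000
Minimum mean = 2.000, attained e.g. along the cycle 0 → 0 with weight 2 and length 1. So λ(A) = 2/1 = 2.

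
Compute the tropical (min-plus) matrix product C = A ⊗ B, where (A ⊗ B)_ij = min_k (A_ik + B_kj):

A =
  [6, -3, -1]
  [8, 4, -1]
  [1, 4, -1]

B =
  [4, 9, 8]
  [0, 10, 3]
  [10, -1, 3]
A ⊗ B =
  [-3, -2, 0]
  [4, -2, 2]
  [4, -2, 2]

Apply the min-plus product entry-by-entry:
  C[0][0] = min over k of (A[0][0] + B[0][0] = 6 + 4 = 10, A[0][1] + B[1][0] = -3 + 0 = -3, A[0][2] + B[2][0] = -1 + 10 = 9) = -3 (attained at k = 1)
  C[0][1] = min over k of (A[0][0] + B[0][1] = 6 + 9 = 15, A[0][1] + B[1][1] = -3 + 10 = 7, A[0][2] + B[2][1] = -1 + -1 = -2) = -2 (attained at k = 2)
  C[0][2] = min over k of (A[0][0] + B[0][2] = 6 + 8 = 14, A[0][1] + B[1][2] = -3 + 3 = 0, A[0][2] + B[2][2] = -1 + 3 = 2) = 0 (attained at k = 1)
  C[1][0] = min over k of (A[1][0] + B[0][0] = 8 + 4 = 12, A[1][1] + B[1][0] = 4 + 0 = 4, A[1][2] + B[2][0] = -1 + 10 = 9) = 4 (attained at k = 1)
  C[1][1] = min over k of (A[1][0] + B[0][1] = 8 + 9 = 17, A[1][1] + B[1][1] = 4 + 10 = 14, A[1][2] + B[2][1] = -1 + -1 = -2) = -2 (attained at k = 2)
  C[1][2] = min over k of (A[1][0] + B[0][2] = 8 + 8 = 16, A[1][1] + B[1][2] = 4 + 3 = 7, A[1][2] + B[2][2] = -1 + 3 = 2) = 2 (attained at k = 2)
  C[2][0] = min over k of (A[2][0] + B[0][0] = 1 + 4 = 5, A[2][1] + B[1][0] = 4 + 0 = 4, A[2][2] + B[2][0] = -1 + 10 = 9) = 4 (attained at k = 1)
  C[2][1] = min over k of (A[2][0] + B[0][1] = 1 + 9 = 10, A[2][1] + B[1][1] = 4 + 10 = 14, A[2][2] + B[2][1] = -1 + -1 = -2) = -2 (attained at k = 2)
  C[2][2] = min over k of (A[2][0] + B[0][2] = 1 + 8 = 9, A[2][1] + B[1][2] = 4 + 3 = 7, A[2][2] + B[2][2] = -1 + 3 = 2) = 2 (attained at k = 2)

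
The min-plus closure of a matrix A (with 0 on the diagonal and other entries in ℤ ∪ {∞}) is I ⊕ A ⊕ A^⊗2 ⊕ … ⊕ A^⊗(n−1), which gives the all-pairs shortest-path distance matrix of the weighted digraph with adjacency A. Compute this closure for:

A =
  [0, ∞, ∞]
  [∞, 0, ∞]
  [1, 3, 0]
Closure =
  [0, ∞, ∞]
  [∞, 0, ∞]
  [1, 3, 0]

This is the Floyd-Warshall all-pairs shortest-path computation. For each intermediate vertex k = 0, 1, …, 2, update dist[i][j] ← min(dist[i][j], dist[i][k] + dist[k][j]). The final matrix gives, for each (i, j), the minimum total weight of any directed path from i to j (possibly empty when i = j).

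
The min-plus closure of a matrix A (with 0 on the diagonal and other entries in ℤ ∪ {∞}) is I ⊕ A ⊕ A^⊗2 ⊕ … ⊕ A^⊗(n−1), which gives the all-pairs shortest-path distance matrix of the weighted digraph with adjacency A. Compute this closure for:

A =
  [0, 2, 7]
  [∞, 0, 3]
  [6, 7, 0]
Closure =
  [0, 2, 5]
  [9, 0, 3]
  [6, 7, 0]

This is the Floyd-Warshall all-pairs shortest-path computation. For each intermediate vertex k = 0, 1, …, 2, update dist[i][j] ← min(dist[i][j], dist[i][k] + dist[k][j]). The final matrix gives, for each (i, j), the minimum total weight of any directed path from i to j (possibly empty when i = j).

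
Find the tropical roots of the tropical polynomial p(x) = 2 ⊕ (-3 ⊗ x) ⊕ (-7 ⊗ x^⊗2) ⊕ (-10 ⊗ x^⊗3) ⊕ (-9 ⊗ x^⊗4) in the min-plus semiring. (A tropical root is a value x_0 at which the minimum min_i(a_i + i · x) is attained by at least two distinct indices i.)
Roots: {-1, 3, 4, 5}

Each tropical root is a break point of the lower envelope of the lines y = a_i + i · x (there are 5 lines, with slopes 0, 1, ..., 4). Only the lines that attain the minimum somewhere contribute to roots; other lines are dominated. Here the surviving (envelope) indices are i = 4, i = 3, i = 2, i = 1, i = 0.
Intersections between consecutive envelope lines give the roots: for adjacent envelope indices i < j the intersection is x = (a_i − a_j) / (j − i). Reading off the sorted break points: {-1, 3, 4, 5}.
Verification: at each break x_0, at least two indices attain the minimum of min_i(a_i + i · x_0).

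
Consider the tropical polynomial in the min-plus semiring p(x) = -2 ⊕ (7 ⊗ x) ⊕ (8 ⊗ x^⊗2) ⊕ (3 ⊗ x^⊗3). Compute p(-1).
p(-1) = -2

A tropical monomial a ⊗ x^⊗i evaluates to a + i · x. Evaluating each term at x = -1:
  Term 0 contributes -2 + 0 · -1 = -2
  Term 1 contributes 7 + 1 · -1 = 6
  Term 2 contributes 8 + 2 · -1 = 6
  Term 3 contributes 3 + 3 · -1 = 0
p(-1) = ⊕ of these = min[-2, 6, 6, 0] = -2.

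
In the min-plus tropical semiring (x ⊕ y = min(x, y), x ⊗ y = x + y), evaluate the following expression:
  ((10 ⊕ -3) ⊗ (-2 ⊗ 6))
((10 ⊕ -3) ⊗ (-2 ⊗ 6)) = 1

Expand innermost to outermost. Recall ⊕ takes the minimum of its arguments and ⊗ takes their sum. Working out the expression ((10 ⊕ -3) ⊗ (-2 ⊗ 6)) gives 1.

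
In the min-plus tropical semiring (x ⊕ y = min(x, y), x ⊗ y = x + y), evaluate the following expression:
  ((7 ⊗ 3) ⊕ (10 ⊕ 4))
((7 ⊗ 3) ⊕ (10 ⊕ 4)) = 4

Expand innermost to outermost. Recall ⊕ takes the minimum of its arguments and ⊗ takes their sum. Working out the expression ((7 ⊗ 3) ⊕ (10 ⊕ 4)) gives 4.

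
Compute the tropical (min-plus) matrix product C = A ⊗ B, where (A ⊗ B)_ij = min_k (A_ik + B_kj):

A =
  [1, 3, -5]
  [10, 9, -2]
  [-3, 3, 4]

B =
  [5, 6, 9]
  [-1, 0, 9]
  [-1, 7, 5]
A ⊗ B =
  [-6, 2, 0]
  [-3, 5, 3]
  [2, 3, 6]

Apply the min-plus product entry-by-entry:
  C[0][0] = min over k of (A[0][0] + B[0][0] = 1 + 5 = 6, A[0][1] + B[1][0] = 3 + -1 = 2, A[0][2] + B[2][0] = -5 + -1 = -6) = -6 (attained at k = 2)
  C[0][1] = min over k of (A[0][0] + B[0][1] = 1 + 6 = 7, A[0][1] + B[1][1] = 3 + 0 = 3, A[0][2] + B[2][1] = -5 + 7 = 2) = 2 (attained at k = 2)
  C[0][2] = min over k of (A[0][0] + B[0][2] = 1 + 9 = 10, A[0][1] + B[1][2] = 3 + 9 = 12, A[0][2] + B[2][2] = -5 + 5 = 0) = 0 (attained at k = 2)
  C[1][0] = min over k of (A[1][0] + B[0][0] = 10 + 5 = 15, A[1][1] + B[1][0] = 9 + -1 = 8, A[1][2] + B[2][0] = -2 + -1 = -3) = -3 (attained at k = 2)
  C[1][1] = min over k of (A[1][0] + B[0][1] = 10 + 6 = 16, A[1][1] + B[1][1] = 9 + 0 = 9, A[1][2] + B[2][1] = -2 + 7 = 5) = 5 (attained at k = 2)
  C[1][2] = min over k of (A[1][0] + B[0][2] = 10 + 9 = 19, A[1][1] + B[1][2] = 9 + 9 = 18, A[1][2] + B[2][2] = -2 + 5 = 3) = 3 (attained at k = 2)
  C[2][0] = min over k of (A[2][0] + B[0][0] = -3 + 5 = 2, A[2][1] + B[1][0] = 3 + -1 = 2, A[2][2] + B[2][0] = 4 + -1 = 3) = 2 (attained at k = 0)
  C[2][1] = min over k of (A[2][0] + B[0][1] = -3 + 6 = 3, A[2][1] + B[1][1] = 3 + 0 = 3, A[2][2] + B[2][1] = 4 + 7 = 11) = 3 (attained at k = 0)
  C[2][2] = min over k of (A[2][0] + B[0][2] = -3 + 9 = 6, A[2][1] + B[1][2] = 3 + 9 = 12, A[2][2] + B[2][2] = 4 + 5 = 9) = 6 (attained at k = 0)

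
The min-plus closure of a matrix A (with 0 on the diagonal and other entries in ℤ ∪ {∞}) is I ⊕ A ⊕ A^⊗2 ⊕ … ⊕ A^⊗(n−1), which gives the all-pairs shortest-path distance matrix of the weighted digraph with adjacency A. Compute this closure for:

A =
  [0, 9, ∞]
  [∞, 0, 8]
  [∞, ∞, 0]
Closure =
  [0, 9, 17]
  [∞, 0, 8]
  [∞, ∞, 0]

This is the Floyd-Warshall all-pairs shortest-path computation. For each intermediate vertex k = 0, 1, …, 2, update dist[i][j] ← min(dist[i][j], dist[i][k] + dist[k][j]). The final matrix gives, for each (i, j), the minimum total weight of any directed path from i to j (possibly empty when i = j).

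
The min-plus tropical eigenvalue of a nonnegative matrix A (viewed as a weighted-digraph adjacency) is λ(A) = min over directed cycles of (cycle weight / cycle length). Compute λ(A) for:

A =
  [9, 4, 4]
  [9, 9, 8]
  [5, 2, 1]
λ(A) = 1

Enumerate directed cycles and compute their means (weight / length). Sample:
  cycle 0 → 0: weight = 9, length = 1, mean = 9/1 ≈ 9.000
  cycle 1 → 1: weight = 9, length = 1, mean = 9/1 ≈ 9.000
  cycle 2 → 2: weight = 1, length = 1, mean = 1/1 ≈ 1.000
  cycle 0 → 1 → 0: weight = 13, length = 2, mean = 13/2 ≈ 6.500
  cycle 0 → 2 → 0: weight = 9, length = 2, mean = 9/2 ≈ 4.500
  cycle 1 → 0 → 1: weight = 13, length = 2, mean = 13/2 ≈ 6.500
Minimum mean = 1.000, attained e.g. along the cycle 2 → 2 with weight 1 and length 1. So λ(A) = 1/1 = 1.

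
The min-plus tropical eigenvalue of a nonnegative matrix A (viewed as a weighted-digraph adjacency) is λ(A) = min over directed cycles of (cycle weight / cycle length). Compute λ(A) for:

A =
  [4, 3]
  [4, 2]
λ(A) = 2

Enumerate directed cycles and compute their means (weight / length). Sample:
  cycle 0 → 0: weight = 4, length = 1, mean = 4/1 ≈ 4.000
  cycle 1 → 1: weight = 2, length = 1, mean = 2/1 ≈ 2.000
  cycle 0 → 1 → 0: weight = 7, length = 2, mean = 7/2 ≈ 3.500
  cycle 1 → 0 → 1: weight = 7, length = 2, mean = 7/2 ≈ 3.500
Minimum mean = 2.000, attained e.g. along the cycle 1 → 1 with weight 2 and length 1. So λ(A) = 2/1 = 2.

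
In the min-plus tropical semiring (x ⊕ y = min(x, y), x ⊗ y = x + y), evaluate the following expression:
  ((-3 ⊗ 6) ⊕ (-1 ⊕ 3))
((-3 ⊗ 6) ⊕ (-1 ⊕ 3)) = -1

Expand innermost to outermost. Recall ⊕ takes the minimum of its arguments and ⊗ takes their sum. Working out the expression ((-3 ⊗ 6) ⊕ (-1 ⊕ 3)) gives -1.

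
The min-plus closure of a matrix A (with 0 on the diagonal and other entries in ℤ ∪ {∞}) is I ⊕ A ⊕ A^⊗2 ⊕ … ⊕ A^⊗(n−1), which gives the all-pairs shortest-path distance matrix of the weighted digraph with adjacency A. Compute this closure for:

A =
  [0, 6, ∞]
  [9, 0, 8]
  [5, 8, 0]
Closure =
  [0, 6, 14]
  [9, 0, 8]
  [5, 8, 0]

This is the Floyd-Warshall all-pairs shortest-path computation. For each intermediate vertex k = 0, 1, …, 2, update dist[i][j] ← min(dist[i][j], dist[i][k] + dist[k][j]). The final matrix gives, for each (i, j), the minimum total weight of any directed path from i to j (possibly empty when i = j).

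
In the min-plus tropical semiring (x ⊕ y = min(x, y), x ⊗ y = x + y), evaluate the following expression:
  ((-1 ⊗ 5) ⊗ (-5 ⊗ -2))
((-1 ⊗ 5) ⊗ (-5 ⊗ -2)) = -3

Expand innermost to outermost. Recall ⊕ takes the minimum of its arguments and ⊗ takes their sum. Working out the expression ((-1 ⊗ 5) ⊗ (-5 ⊗ -2)) gives -3.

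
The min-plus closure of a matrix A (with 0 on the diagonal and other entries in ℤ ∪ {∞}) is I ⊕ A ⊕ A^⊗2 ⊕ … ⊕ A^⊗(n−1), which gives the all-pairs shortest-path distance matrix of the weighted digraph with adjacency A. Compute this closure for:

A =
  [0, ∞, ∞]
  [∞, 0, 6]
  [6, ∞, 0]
Closure =
  [0, ∞, ∞]
  [12, 0, 6]
  [6, ∞, 0]

This is the Floyd-Warshall all-pairs shortest-path computation. For each intermediate vertex k = 0, 1, …, 2, update dist[i][j] ← min(dist[i][j], dist[i][k] + dist[k][j]). The final matrix gives, for each (i, j), the minimum total weight of any directed path from i to j (possibly empty when i = j).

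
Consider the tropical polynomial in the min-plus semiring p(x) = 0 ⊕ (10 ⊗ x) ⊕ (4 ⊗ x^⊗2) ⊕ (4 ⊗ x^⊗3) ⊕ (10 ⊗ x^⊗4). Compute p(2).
p(2) = 0

A tropical monomial a ⊗ x^⊗i evaluates to a + i · x. Evaluating each term at x = 2:
  Term 0 contributes 0 + 0 · 2 = 0
  Term 1 contributes 10 + 1 · 2 = 12
  Term 2 contributes 4 + 2 · 2 = 8
  Term 3 contributes 4 + 3 · 2 = 10
  Term 4 contributes 10 + 4 · 2 = 18
p(2) = ⊕ of these = min[0, 12, 8, 10, 18] = 0.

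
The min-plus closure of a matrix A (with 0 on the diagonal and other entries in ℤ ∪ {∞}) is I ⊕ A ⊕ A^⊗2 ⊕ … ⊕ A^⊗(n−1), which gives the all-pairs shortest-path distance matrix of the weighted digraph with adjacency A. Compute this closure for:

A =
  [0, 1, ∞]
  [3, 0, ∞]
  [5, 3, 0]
Closure =
  [0, 1, ∞]
  [3, 0, ∞]
  [5, 3, 0]

This is the Floyd-Warshall all-pairs shortest-path computation. For each intermediate vertex k = 0, 1, …, 2, update dist[i][j] ← min(dist[i][j], dist[i][k] + dist[k][j]). The final matrix gives, for each (i, j), the minimum total weight of any directed path from i to j (possibly empty when i = j).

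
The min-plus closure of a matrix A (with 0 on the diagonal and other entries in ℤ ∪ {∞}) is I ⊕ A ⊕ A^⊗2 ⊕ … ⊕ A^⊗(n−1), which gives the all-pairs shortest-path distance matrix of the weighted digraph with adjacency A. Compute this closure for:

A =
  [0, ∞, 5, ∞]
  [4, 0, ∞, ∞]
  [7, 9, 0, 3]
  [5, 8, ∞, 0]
Closure =
  [0, 14, 5, 8]
  [4, 0, 9, 12]
  [7, 9, 0, 3]
  [5, 8, 10, 0]

This is the Floyd-Warshall all-pairs shortest-path computation. For each intermediate vertex k = 0, 1, …, 3, update dist[i][j] ← min(dist[i][j], dist[i][k] + dist[k][j]). The final matrix gives, for each (i, j), the minimum total weight of any directed path from i to j (possibly empty when i = j).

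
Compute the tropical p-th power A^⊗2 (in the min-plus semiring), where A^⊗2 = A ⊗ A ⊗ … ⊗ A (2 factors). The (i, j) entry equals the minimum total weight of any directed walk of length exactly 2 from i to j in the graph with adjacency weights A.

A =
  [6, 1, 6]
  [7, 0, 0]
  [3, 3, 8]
A^⊗2 =
  [8, 1, 1]
  [3, 0, 0]
  [9, 3, 3]

Each entry (A^⊗2)_ij equals the minimum over all length-2 walks i = v_0 → v_1 → … → v_2 = j of Σ_t A[v_t][v_{t+1}]. For example, for (i, j) = (0, 2) we minimise over 3 possible intermediate vertex sequences; the minimum is 1, attained along the walk 0 → 1 → 2.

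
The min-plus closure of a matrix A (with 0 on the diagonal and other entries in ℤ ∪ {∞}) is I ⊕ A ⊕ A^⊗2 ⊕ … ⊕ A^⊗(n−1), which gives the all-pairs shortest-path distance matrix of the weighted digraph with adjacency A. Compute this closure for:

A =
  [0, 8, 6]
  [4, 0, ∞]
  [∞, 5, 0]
Closure =
  [0, 8, 6]
  [4, 0, 10]
  [9, 5, 0]

This is the Floyd-Warshall all-pairs shortest-path computation. For each intermediate vertex k = 0, 1, …, 2, update dist[i][j] ← min(dist[i][j], dist[i][k] + dist[k][j]). The final matrix gives, for each (i, j), the minimum total weight of any directed path from i to j (possibly empty when i = j).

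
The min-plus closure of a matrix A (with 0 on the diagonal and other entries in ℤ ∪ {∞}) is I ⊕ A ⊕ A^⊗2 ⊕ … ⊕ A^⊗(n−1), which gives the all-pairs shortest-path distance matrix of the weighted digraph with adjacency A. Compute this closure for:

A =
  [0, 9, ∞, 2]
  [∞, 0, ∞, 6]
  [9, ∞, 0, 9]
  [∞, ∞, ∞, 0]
Closure =
  [0, 9, ∞, 2]
  [∞, 0, ∞, 6]
  [9, 18, 0, 9]
  [∞, ∞, ∞, 0]

This is the Floyd-Warshall all-pairs shortest-path computation. For each intermediate vertex k = 0, 1, …, 3, update dist[i][j] ← min(dist[i][j], dist[i][k] + dist[k][j]). The final matrix gives, for each (i, j), the minimum total weight of any directed path from i to j (possibly empty when i = j).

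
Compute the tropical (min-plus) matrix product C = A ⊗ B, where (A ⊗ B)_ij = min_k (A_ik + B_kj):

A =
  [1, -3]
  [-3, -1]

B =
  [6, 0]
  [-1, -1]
A ⊗ B =
  [-4, -4]
  [-2, -3]

Apply the min-plus product entry-by-entry:
  C[0][0] = min over k of (A[0][0] + B[0][0] = 1 + 6 = 7, A[0][1] + B[1][0] = -3 + -1 = -4) = -4 (attained at k = 1)
  C[0][1] = min over k of (A[0][0] + B[0][1] = 1 + 0 = 1, A[0][1] + B[1][1] = -3 + -1 = -4) = -4 (attained at k = 1)
  C[1][0] = min over k of (A[1][0] + B[0][0] = -3 + 6 = 3, A[1][1] + B[1][0] = -1 + -1 = -2) = -2 (attained at k = 1)
  C[1][1] = min over k of (A[1][0] + B[0][1] = -3 + 0 = -3, A[1][1] + B[1][1] = -1 + -1 = -2) = -3 (attained at k = 0)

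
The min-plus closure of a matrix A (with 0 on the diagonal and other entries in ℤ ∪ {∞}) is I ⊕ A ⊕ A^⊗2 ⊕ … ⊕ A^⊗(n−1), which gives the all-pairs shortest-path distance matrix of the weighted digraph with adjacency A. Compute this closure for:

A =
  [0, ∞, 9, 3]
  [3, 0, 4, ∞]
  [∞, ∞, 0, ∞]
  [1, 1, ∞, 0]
Closure =
  [0, 4, 8, 3]
  [3, 0, 4, 6]
  [∞, ∞, 0, ∞]
  [1, 1, 5, 0]

This is the Floyd-Warshall all-pairs shortest-path computation. For each intermediate vertex k = 0, 1, …, 3, update dist[i][j] ← min(dist[i][j], dist[i][k] + dist[k][j]). The final matrix gives, for each (i, j), the minimum total weight of any directed path from i to j (possibly empty when i = j).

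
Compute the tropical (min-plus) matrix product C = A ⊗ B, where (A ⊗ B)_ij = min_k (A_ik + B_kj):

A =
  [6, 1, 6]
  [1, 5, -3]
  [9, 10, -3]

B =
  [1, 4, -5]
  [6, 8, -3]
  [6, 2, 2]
A ⊗ B =
  [7, 8, -2]
  [2, -1, -4]
  [3, -1, -1]

Apply the min-plus product entry-by-entry:
  C[0][0] = min over k of (A[0][0] + B[0][0] = 6 + 1 = 7, A[0][1] + B[1][0] = 1 + 6 = 7, A[0][2] + B[2][0] = 6 + 6 = 12) = 7 (attained at k = 0)
  C[0][1] = min over k of (A[0][0] + B[0][1] = 6 + 4 = 10, A[0][1] + B[1][1] = 1 + 8 = 9, A[0][2] + B[2][1] = 6 + 2 = 8) = 8 (attained at k = 2)
  C[0][2] = min over k of (A[0][0] + B[0][2] = 6 + -5 = 1, A[0][1] + B[1][2] = 1 + -3 = -2, A[0][2] + B[2][2] = 6 + 2 = 8) = -2 (attained at k = 1)
  C[1][0] = min over k of (A[1][0] + B[0][0] = 1 + 1 = 2, A[1][1] + B[1][0] = 5 + 6 = 11, A[1][2] + B[2][0] = -3 + 6 = 3) = 2 (attained at k = 0)
  C[1][1] = min over k of (A[1][0] + B[0][1] = 1 + 4 = 5, A[1][1] + B[1][1] = 5 + 8 = 13, A[1][2] + B[2][1] = -3 + 2 = -1) = -1 (attained at k = 2)
  C[1][2] = min over k of (A[1][0] + B[0][2] = 1 + -5 = -4, A[1][1] + B[1][2] = 5 + -3 = 2, A[1][2] + B[2][2] = -3 + 2 = -1) = -4 (attained at k = 0)
  C[2][0] = min over k of (A[2][0] + B[0][0] = 9 + 1 = 10, A[2][1] + B[1][0] = 10 + 6 = 16, A[2][2] + B[2][0] = -3 + 6 = 3) = 3 (attained at k = 2)
  C[2][1] = min over k of (A[2][0] + B[0][1] = 9 + 4 = 13, A[2][1] + B[1][1] = 10 + 8 = 18, A[2][2] + B[2][1] = -3 + 2 = -1) = -1 (attained at k = 2)
  C[2][2] = min over k of (A[2][0] + B[0][2] = 9 + -5 = 4, A[2][1] + B[1][2] = 10 + -3 = 7, A[2][2] + B[2][2] = -3 + 2 = -1) = -1 (attained at k = 2)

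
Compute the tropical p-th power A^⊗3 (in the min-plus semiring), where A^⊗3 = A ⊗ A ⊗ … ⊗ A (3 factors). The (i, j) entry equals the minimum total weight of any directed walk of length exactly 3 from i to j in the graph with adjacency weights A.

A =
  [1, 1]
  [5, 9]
A^⊗3 =
  [3, 3]
  [7, 7]

Each entry (A^⊗3)_ij equals the minimum over all length-3 walks i = v_0 → v_1 → … → v_3 = j of Σ_t A[v_t][v_{t+1}]. For example, for (i, j) = (0, 1) we minimise over 4 possible intermediate vertex sequences; the minimum is 3, attained along the walk 0 → 0 → 0 → 1.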